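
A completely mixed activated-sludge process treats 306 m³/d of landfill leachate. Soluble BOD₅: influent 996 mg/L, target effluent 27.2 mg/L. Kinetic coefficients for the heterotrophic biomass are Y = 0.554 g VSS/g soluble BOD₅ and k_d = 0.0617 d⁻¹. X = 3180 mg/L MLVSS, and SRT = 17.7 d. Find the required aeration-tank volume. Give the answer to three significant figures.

Steady-state biomass mass balance: V·X·(1 + k_d·θ_c) = Y·Q·(S₀ − S)·θ_c, so V = 0.554 × 306 × (996 − 27.2) × 17.7 / [3180 × (1 + 0.0617 × 17.7)] = 2.91×10^6 / 6653 = 436.9 m³.

V ≈ 437 m³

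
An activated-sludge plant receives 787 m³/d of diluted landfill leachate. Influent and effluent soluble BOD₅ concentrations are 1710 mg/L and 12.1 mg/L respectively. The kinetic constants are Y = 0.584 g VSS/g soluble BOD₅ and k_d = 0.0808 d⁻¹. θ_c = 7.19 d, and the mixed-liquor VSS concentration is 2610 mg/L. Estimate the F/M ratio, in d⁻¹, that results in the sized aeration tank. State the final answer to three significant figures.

F/M ≈ 0.379 d⁻¹

Rearranging the biomass balance for a CMAS with decay, V = Y·Q·ΔS·θ_c / [X·(1+k_d θ_c)] = 0.584 × 787 × (1710 − 12.1) × 7.19 / [2610 × (1 + 0.0808 × 7.19)] = 5.61×10^6 / 4126 = 1360 m³.
F/M = Q·S₀ / (V·X) = 787 × 1710 / (1360 × 2610) = 0.3792 g soluble BOD₅·(g VSS·d)⁻¹.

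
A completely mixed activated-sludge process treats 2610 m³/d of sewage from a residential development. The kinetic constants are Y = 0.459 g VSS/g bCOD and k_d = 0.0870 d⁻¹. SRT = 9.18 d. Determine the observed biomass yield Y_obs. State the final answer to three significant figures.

The observed yield is Y_obs = Y/(1 + k_d·θ_c) = 0.459 / (1 + 0.0870 × 9.18) = 0.459 / 1.799 = 0.2552 g VSS per g bCOD removed.

Y_obs ≈ 0.255 g VSS/g bCOD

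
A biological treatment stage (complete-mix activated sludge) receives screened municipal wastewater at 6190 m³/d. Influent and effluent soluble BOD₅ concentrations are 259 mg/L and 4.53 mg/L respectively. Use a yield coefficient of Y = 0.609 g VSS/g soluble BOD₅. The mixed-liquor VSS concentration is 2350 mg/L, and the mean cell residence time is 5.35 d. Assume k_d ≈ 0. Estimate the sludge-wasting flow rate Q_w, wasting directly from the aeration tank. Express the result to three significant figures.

With k_d = 0 the design equation reduces to V = Y Q (S₀−S) θ_c / X = 0.609 × 6190 × (259 − 4.53) × 5.35 / 2350 = 2184 m³.
For wasting at MLVSS concentration, Q_w = V/θ_c = 2184/5.35 = 408.2 m³/d.

Q_w ≈ 408 m³/d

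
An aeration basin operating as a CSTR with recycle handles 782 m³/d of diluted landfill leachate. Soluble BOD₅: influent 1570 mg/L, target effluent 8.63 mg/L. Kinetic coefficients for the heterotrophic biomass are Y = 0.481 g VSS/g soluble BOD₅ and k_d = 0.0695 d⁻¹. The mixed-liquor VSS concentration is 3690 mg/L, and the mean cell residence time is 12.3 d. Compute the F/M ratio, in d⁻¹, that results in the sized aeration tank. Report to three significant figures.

From the SRT design equation V = Y Q (S₀−S) θ_c / [X (1 + k_d θ_c)] = 0.481 × 782 × (1570 − 8.63) × 12.3 / [3690 × (1 + 0.0695 × 12.3)] = 7.22×10^6 / 6844 = 1055 m³.
F/M = Q·S₀ / (V·X) = 782 × 1570 / (1055 × 3690) = 0.3152 g soluble BOD₅·(g VSS·d)⁻¹.

F/M ≈ 0.315 d⁻¹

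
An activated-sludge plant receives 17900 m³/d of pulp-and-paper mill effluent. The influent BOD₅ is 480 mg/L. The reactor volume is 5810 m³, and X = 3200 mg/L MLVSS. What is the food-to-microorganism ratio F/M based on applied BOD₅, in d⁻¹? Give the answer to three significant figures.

F/M = Q·S₀ / (V·X) = 17900 × 480 / (5810 × 3200) = 0.4621 g BOD₅·(g VSS·d)⁻¹.

F/M ≈ 0.462 d⁻¹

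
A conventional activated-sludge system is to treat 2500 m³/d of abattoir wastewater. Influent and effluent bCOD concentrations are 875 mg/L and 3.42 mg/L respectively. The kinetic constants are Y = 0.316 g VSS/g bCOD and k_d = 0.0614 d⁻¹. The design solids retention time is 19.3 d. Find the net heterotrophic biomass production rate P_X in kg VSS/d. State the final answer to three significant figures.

Y_obs = Y / (1 + k_d θ_c) = 0.316 / (1 + 0.0614 × 19.3) = 0.316 / 2.185 = 0.1446.
ΔS = 875 − 3.42 = 871.6 mg/L, so the substrate removal rate is 2500 × 871.6/1000 = 2179 kg bCOD/d.
Biomass produced: P_X = Y_obs·Q·ΔS = 0.1446 × 2179 ≈ 315.1 kg VSS/d.

P_X ≈ 315 kg VSS/d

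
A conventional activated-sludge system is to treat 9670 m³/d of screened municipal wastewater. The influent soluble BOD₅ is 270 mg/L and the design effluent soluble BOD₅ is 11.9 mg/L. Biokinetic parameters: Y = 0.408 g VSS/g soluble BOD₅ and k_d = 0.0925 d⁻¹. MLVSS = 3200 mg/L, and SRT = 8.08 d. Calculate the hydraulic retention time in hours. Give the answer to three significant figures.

τ ≈ 3.65 h

From the SRT design equation V = Y Q (S₀−S) θ_c / [X (1 + k_d θ_c)] = 0.408 × 9670 × (270 − 11.9) × 8.08 / [3200 × (1 + 0.0925 × 8.08)] = 8.23×10^6 / 5592 = 1471 m³.
Hydraulic retention time τ = V/Q = 1471 / 9670 = 0.1522 d = 3.652 h.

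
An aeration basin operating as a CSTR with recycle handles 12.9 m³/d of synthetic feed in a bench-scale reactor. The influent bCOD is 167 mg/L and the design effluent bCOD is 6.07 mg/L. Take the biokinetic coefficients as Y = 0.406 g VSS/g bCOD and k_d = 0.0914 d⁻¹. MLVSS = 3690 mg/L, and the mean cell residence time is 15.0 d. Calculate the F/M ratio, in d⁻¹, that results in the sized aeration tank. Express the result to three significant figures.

F/M ≈ 0.404 d⁻¹

From the SRT design equation V = Y Q (S₀−S) θ_c / [X (1 + k_d θ_c)] = 0.406 × 12.9 × (167 − 6.07) × 15.0 / [3690 × (1 + 0.0914 × 15.0)] = 1.26×10^4 / 8749 = 1.445 m³.
F/M = applied load / biomass = Q·S₀/(V·X) = 12.9 × 167 / (1.445 × 3690) = 0.4040 d⁻¹.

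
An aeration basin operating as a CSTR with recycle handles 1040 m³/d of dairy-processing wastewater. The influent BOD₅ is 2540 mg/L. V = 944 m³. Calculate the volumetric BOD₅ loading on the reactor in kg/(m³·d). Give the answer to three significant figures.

L_v ≈ 2.80 kg BOD₅/(m³·d)

Applied BOD₅ load per unit volume = Q·S₀/V = (1040 × 2540/1000)/944.0 = 2.798 kg BOD₅·m⁻³·d⁻¹.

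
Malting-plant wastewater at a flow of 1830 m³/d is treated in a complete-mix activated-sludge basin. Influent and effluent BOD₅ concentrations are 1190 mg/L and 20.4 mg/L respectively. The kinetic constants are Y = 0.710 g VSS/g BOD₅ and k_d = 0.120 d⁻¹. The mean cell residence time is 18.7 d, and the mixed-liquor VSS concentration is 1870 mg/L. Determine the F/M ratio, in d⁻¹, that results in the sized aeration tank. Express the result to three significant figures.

Steady-state biomass mass balance: V·X·(1 + k_d·θ_c) = Y·Q·(S₀ − S)·θ_c, so V = 0.710 × 1830 × (1190 − 20.4) × 18.7 / [1870 × (1 + 0.120 × 18.7)] = 2.84×10^7 / 6066 = 4685 m³.
Food-to-microorganism ratio F/M = Q S₀ / (V X) = 1830 × 1190 / (4685 × 1870) = 0.2486 d⁻¹.

F/M ≈ 0.249 d⁻¹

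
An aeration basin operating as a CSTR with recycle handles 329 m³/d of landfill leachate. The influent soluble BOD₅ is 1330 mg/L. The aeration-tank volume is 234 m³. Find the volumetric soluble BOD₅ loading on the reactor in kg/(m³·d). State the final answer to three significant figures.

Applied soluble BOD₅ load per unit volume = Q·S₀/V = (329 × 1330/1000)/234.0 = 1.870 kg soluble BOD₅·m⁻³·d⁻¹.

L_v ≈ 1.87 kg soluble BOD₅/(m³·d)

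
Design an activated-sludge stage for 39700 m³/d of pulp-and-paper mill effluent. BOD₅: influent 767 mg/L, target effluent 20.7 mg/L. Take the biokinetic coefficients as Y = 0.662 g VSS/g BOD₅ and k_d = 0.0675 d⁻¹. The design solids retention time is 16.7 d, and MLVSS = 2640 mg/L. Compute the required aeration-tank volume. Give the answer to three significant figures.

Steady-state biomass mass balance: V·X·(1 + k_d·θ_c) = Y·Q·(S₀ − S)·θ_c, so V = 0.662 × 39700 × (767 − 20.7) × 16.7 / [2640 × (1 + 0.0675 × 16.7)] = 3.28×10^8 / 5616 = 58325 m³.

V ≈ 58300 m³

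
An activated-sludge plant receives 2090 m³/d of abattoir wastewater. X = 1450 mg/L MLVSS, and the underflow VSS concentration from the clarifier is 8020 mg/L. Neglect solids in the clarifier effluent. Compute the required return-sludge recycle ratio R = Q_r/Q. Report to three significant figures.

Mass balance around the secondary clarifier (neglecting effluent solids): R = X / (X_r − X) = 1450 / (8020 − 1450) = 0.2207.

R ≈ 0.221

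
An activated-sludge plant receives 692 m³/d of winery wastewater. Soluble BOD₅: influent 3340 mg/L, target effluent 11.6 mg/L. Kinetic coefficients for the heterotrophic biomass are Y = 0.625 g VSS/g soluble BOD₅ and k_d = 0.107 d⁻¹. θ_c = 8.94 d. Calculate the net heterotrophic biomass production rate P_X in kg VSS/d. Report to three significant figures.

The observed yield is Y_obs = Y/(1 + k_d·θ_c) = 0.625 / (1 + 0.107 × 8.94) = 0.625 / 1.957 = 0.3194 g VSS per g soluble BOD₅ removed.
Substrate removed = Q·(S₀ − S) = 692 m³/d × (3340 − 11.6) g/m³ = 2.3×10^6 g/d = 2303 kg/d.
P_X = Y_obs · Q(S₀ − S) = 0.3194 × 2303 = 735.7 kg VSS/d.

P_X ≈ 736 kg VSS/d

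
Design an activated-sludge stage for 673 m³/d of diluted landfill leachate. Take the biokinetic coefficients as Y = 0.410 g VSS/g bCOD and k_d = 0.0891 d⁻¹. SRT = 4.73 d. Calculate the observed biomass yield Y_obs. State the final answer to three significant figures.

Correct the yield for decay: Y_obs = Y/(1 + k_d θ_c) = 0.410 / (1 + 0.0891 × 4.73) = 0.410 / 1.421 = 0.2884.

Y_obs ≈ 0.288 g VSS/g bCOD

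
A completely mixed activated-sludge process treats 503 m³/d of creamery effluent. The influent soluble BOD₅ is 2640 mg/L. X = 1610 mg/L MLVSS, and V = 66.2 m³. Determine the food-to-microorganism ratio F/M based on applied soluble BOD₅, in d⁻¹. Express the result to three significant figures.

F/M = applied load / biomass = Q·S₀/(V·X) = 503 × 2640 / (66.20 × 1610) = 12.46 d⁻¹.

F/M ≈ 12.5 d⁻¹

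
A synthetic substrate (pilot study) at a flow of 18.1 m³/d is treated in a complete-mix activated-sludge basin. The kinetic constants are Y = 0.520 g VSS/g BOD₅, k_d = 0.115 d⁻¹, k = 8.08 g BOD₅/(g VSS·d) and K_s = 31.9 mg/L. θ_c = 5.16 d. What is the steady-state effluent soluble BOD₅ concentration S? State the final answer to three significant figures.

From the Monod/SRT balance for a CMAS, S = K_s·(1+k_d θ_c)/[θ_c·(Y k − k_d) − 1] = 31.9 × (1 + 0.115 × 5.16) / [5.16 × (0.520 × 8.08 − 0.115) − 1] = 50.83 / 20.09 = 2.530 mg/L.

S ≈ 2.53 mg/L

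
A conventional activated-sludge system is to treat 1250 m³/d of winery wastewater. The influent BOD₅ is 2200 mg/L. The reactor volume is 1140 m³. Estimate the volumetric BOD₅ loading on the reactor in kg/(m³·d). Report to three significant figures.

L_v ≈ 2.41 kg BOD₅/(m³·d)

Volumetric loading L_v = Q·S₀ / V = 1250 × 2200 g/m³ / 1140 m³ = 2412 g/(m³·d) = 2.412 kg BOD₅/(m³·d).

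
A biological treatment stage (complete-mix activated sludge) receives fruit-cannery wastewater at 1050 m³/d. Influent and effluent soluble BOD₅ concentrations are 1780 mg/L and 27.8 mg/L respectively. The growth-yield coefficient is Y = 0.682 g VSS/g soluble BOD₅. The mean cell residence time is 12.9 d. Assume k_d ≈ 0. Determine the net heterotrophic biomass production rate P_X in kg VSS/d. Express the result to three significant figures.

P_X ≈ 1250 kg VSS/d

No decay correction is needed, so Y_obs = Y = 0.682.
Q·(S₀ − S) = 1050 × (1780 − 27.8) × 10⁻³ = 1840 kg/d removed.
P_X = Y_obs · Q(S₀ − S) = 0.6820 × 1840 = 1255 kg VSS/d.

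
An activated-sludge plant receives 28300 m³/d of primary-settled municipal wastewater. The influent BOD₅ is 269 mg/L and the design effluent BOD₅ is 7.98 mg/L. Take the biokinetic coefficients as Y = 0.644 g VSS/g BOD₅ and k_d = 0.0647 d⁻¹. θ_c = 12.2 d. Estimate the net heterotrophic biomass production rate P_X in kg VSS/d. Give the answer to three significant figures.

P_X ≈ 2660 kg VSS/d

Correct the yield for decay: Y_obs = Y/(1 + k_d θ_c) = 0.644 / (1 + 0.0647 × 12.2) = 0.644 / 1.789 = 0.3599.
Mass of BOD₅ removed per day: Q(S₀ − S) = 28300 × 261.0 g/m³ = 7387 kg/d.
Net biomass production P_X = Y_obs × Q·(S₀ − S) = 0.3599 × 7387 = 2659 kg VSS/d.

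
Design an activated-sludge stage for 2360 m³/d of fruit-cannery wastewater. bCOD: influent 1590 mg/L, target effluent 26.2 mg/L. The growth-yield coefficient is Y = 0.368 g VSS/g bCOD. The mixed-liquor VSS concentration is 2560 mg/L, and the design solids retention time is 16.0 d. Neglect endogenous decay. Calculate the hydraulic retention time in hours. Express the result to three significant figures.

Biomass mass balance (decay neglected): V·X = Y·Q·(S₀ − S)·θ_c, so V = 0.368 × 2360 × (1590 − 26.2) × 16.0 / 2560 = 8488 m³.
Hydraulic retention time τ = V/Q = 8488 / 2360 = 3.597 d = 86.32 h.

τ ≈ 86.3 h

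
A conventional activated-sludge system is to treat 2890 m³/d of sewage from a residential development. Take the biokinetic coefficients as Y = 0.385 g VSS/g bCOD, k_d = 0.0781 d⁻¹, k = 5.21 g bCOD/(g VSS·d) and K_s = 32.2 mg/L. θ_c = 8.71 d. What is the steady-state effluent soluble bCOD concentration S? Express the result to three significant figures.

Effluent substrate depends only on kinetics and SRT: S = K_s(1 + k_d θ_c) / [θ_c(Yk − k_d) − 1] = 32.2 × (1 + 0.0781 × 8.71) / [8.71 × (0.385 × 5.21 − 0.0781) − 1] = 54.10 / 15.79 = 3.426 mg/L.

S ≈ 3.43 mg/L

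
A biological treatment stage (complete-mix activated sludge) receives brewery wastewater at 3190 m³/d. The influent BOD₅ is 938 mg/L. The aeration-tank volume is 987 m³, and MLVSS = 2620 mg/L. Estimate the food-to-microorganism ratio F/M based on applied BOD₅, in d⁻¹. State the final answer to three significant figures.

F/M ≈ 1.16 d⁻¹

Food-to-microorganism ratio F/M = Q S₀ / (V X) = 3190 × 938 / (987.0 × 2620) = 1.157 d⁻¹.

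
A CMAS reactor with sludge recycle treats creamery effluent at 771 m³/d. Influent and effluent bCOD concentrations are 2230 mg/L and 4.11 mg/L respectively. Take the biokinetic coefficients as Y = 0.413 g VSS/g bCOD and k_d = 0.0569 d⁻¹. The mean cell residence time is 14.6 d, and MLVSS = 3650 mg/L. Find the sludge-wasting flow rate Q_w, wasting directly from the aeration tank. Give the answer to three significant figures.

Rearranging the biomass balance for a CMAS with decay, V = Y·Q·ΔS·θ_c / [X·(1+k_d θ_c)] = 0.413 × 771 × (2230 − 4.11) × 14.6 / [3650 × (1 + 0.0569 × 14.6)] = 1.03×10^7 / 6682 = 1549 m³.
For wasting at MLVSS concentration, Q_w = V/θ_c = 1549/14.6 = 106.1 m³/d.

Q_w ≈ 106 m³/d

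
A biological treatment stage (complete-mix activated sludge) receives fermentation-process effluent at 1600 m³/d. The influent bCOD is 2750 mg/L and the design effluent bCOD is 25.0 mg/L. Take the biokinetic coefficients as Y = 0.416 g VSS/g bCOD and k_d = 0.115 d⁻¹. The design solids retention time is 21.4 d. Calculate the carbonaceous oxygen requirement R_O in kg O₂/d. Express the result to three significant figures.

The observed yield is Y_obs = Y/(1 + k_d·θ_c) = 0.416 / (1 + 0.115 × 21.4) = 0.416 / 3.461 = 0.1202 g VSS per g bCOD removed.
ΔS = 2750 − 25.0 = 2725 mg/L, so the substrate removal rate is 1600 × 2725/1000 = 4360 kg bCOD/d.
P_X = Y_obs·Q·(S₀ − S) = 0.1202 × 4360 = 524.1 kg VSS/d.
Carbonaceous O₂ demand = substrate oxidised − cell-mass equivalent = 4360 − 1.42 × 524.1 = 3616 kg O₂/d.

R_O ≈ 3620 kg O₂/d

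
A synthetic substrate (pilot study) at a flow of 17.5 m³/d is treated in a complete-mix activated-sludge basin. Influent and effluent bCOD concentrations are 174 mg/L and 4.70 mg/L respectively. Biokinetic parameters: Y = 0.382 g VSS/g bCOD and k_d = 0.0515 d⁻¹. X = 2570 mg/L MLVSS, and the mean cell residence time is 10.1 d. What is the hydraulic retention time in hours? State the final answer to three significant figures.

From the SRT design equation V = Y Q (S₀−S) θ_c / [X (1 + k_d θ_c)] = 0.382 × 17.5 × (174 − 4.70) × 10.1 / [2570 × (1 + 0.0515 × 10.1)] = 1.14×10^4 / 3907 = 2.926 m³.
τ = V/Q = 2.926/17.5 = 0.1672 d, or 4.013 h.

τ ≈ 4.01 h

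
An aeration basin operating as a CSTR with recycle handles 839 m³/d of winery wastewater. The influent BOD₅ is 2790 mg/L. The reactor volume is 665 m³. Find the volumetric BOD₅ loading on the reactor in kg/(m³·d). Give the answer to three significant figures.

Volumetric loading L_v = Q·S₀ / V = 839 × 2790 g/m³ / 665.0 m³ = 3520 g/(m³·d) = 3.520 kg BOD₅/(m³·d).

L_v ≈ 3.52 kg BOD₅/(m³·d)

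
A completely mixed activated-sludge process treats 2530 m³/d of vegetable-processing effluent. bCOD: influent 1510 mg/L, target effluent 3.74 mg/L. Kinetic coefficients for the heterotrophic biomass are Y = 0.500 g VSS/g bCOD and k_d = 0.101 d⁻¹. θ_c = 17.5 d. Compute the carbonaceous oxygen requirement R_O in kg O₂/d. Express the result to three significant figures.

R_O ≈ 2830 kg O₂/d

The observed yield is Y_obs = Y/(1 + k_d·θ_c) = 0.500 / (1 + 0.101 × 17.5) = 0.500 / 2.768 = 0.1807 g VSS per g bCOD removed.
Substrate removed = Q·(S₀ − S) = 2530 m³/d × (1510 − 3.74) g/m³ = 3.81×10^6 g/d = 3811 kg/d.
Net sludge production P_X = 0.1807 × 3811 = 688.5 kg VSS/d.
R_O = Q·(S₀ − S) − 1.42·P_X = 3811 − 1.42 × 688.5 = 2833 kg O₂/d.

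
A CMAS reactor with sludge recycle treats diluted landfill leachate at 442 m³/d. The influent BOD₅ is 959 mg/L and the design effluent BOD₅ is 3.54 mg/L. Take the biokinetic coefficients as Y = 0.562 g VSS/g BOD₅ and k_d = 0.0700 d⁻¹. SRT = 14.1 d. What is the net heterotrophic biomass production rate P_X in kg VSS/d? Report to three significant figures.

Y_obs = Y / (1 + k_d θ_c) = 0.562 / (1 + 0.0700 × 14.1) = 0.562 / 1.987 = 0.2828.
Substrate removed = Q·(S₀ − S) = 442 m³/d × (959 − 3.54) g/m³ = 4.22×10^5 g/d = 422.3 kg/d.
Biomass produced: P_X = Y_obs·Q·ΔS = 0.2828 × 422.3 ≈ 119.4 kg VSS/d.

P_X ≈ 119 kg VSS/d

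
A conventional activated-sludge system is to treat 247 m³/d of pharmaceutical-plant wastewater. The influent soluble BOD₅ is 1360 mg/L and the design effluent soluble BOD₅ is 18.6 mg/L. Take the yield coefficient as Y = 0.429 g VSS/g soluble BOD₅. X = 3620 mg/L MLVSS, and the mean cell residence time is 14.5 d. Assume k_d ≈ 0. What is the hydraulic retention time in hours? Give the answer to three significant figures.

Biomass mass balance (decay neglected): V·X = Y·Q·(S₀ − S)·θ_c, so V = 0.429 × 247 × (1360 − 18.6) × 14.5 / 3620 = 569.3 m³.
τ = V/Q = 569.3/247 = 2.305 d, or 55.32 h.

τ ≈ 55.3 h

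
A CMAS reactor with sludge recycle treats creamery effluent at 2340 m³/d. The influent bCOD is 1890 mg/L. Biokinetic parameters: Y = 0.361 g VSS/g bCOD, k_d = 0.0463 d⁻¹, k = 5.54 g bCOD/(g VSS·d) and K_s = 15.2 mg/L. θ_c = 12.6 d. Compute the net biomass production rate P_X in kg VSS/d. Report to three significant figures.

From the Monod/SRT balance for a CMAS, S = K_s·(1+k_d θ_c)/[θ_c·(Y k − k_d) − 1] = 15.2 × (1 + 0.0463 × 12.6) / [12.6 × (0.361 × 5.54 − 0.0463) − 1] = 24.07 / 23.62 = 1.019 mg/L.
Y_obs = Y / (1 + k_d θ_c) = 0.361 / (1 + 0.0463 × 12.6) = 0.361 / 1.583 = 0.2280.
ΔS = 1890 − 1.02 = 1889 mg/L, so the substrate removal rate is 2340 × 1889/1000 = 4420 kg bCOD/d.
So the net sludge growth is P_X = 0.2280 × 4420 = 1008 kg VSS/d.

P_X ≈ 1010 kg VSS/d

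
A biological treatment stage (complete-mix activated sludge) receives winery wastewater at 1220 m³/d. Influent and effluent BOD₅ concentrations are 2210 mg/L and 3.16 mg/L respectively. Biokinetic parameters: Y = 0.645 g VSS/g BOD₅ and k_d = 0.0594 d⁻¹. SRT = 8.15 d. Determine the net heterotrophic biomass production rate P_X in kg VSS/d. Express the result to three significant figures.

The observed yield is Y_obs = Y/(1 + k_d·θ_c) = 0.645 / (1 + 0.0594 × 8.15) = 0.645 / 1.484 = 0.4346 g VSS per g BOD₅ removed.
Mass of BOD₅ removed per day: Q(S₀ − S) = 1220 × 2207 g/m³ = 2692 kg/d.
Biomass produced: P_X = Y_obs·Q·ΔS = 0.4346 × 2692 ≈ 1170 kg VSS/d.

P_X ≈ 1170 kg VSS/d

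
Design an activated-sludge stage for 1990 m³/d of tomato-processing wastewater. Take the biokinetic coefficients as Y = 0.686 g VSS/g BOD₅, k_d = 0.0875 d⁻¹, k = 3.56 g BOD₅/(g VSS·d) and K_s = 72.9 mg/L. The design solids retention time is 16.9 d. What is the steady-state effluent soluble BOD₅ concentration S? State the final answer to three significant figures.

Effluent substrate depends only on kinetics and SRT: S = K_s(1 + k_d θ_c) / [θ_c(Yk − k_d) − 1] = 72.9 × (1 + 0.0875 × 16.9) / [16.9 × (0.686 × 3.56 − 0.0875) − 1] = 180.7 / 38.79 = 4.658 mg/L.

S ≈ 4.66 mg/L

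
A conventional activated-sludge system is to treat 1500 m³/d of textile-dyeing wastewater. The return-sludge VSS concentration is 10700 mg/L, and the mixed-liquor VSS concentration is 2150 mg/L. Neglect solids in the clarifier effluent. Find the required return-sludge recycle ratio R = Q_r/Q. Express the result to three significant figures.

Mass balance around the secondary clarifier (neglecting effluent solids): R = X / (X_r − X) = 2150 / (10700 − 2150) = 0.2515.

R ≈ 0.251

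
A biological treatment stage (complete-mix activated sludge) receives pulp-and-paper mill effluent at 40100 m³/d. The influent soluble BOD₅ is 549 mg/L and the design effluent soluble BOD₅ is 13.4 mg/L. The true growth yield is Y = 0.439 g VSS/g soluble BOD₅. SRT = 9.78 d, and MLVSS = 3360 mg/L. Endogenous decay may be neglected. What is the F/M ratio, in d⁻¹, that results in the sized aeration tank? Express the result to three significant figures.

V·X = Y·Q·ΔS·θ_c gives V = 0.439 × 40100 × (549 − 13.4) × 9.78 / 3360 = 27444 m³.
Food-to-microorganism ratio F/M = Q S₀ / (V X) = 40100 × 549 / (27444 × 3360) = 0.2387 d⁻¹.

F/M ≈ 0.239 d⁻¹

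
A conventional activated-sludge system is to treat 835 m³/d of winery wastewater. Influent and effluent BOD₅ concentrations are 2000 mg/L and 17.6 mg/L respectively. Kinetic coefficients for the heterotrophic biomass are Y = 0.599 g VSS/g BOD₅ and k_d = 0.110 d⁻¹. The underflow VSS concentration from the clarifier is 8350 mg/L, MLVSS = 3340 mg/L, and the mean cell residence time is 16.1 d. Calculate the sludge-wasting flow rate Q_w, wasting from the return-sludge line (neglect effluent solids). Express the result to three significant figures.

From the SRT design equation V = Y Q (S₀−S) θ_c / [X (1 + k_d θ_c)] = 0.599 × 835 × (2000 − 17.6) × 16.1 / [3340 × (1 + 0.110 × 16.1)] = 1.6×10^7 / 9255 = 1725 m³.
Wasting from the return line (neglecting effluent solids): Q_w = V·X / (θ_c·X_r) = 1725 × 3340 / (16.1 × 8350) = 42.85 m³/d.

Q_w ≈ 42.9 m³/d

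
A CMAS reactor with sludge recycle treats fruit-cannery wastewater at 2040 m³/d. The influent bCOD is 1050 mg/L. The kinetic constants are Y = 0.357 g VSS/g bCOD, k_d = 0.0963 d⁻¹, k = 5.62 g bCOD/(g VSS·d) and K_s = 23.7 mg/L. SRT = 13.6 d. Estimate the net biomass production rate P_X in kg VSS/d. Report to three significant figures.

P_X ≈ 330 kg VSS/d

Effluent substrate depends only on kinetics and SRT: S = K_s(1 + k_d θ_c) / [θ_c(Yk − k_d) − 1] = 23.7 × (1 + 0.0963 × 13.6) / [13.6 × (0.357 × 5.62 − 0.0963) − 1] = 54.74 / 24.98 = 2.192 mg/L.
The observed yield is Y_obs = Y/(1 + k_d·θ_c) = 0.357 / (1 + 0.0963 × 13.6) = 0.357 / 2.310 = 0.1546 g VSS per g bCOD removed.
Q·(S₀ − S) = 2040 × (1050 − 2.19) × 10⁻³ = 2138 kg/d removed.
Biomass produced: P_X = Y_obs·Q·ΔS = 0.1546 × 2138 ≈ 330.4 kg VSS/d.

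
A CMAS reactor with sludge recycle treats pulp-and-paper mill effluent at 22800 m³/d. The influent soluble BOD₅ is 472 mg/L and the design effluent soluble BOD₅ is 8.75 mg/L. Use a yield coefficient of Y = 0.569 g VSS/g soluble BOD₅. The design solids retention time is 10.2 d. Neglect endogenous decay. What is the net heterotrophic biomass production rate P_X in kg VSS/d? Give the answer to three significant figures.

Since k_d ≈ 0, Y_obs = Y = 0.569 g VSS/g soluble BOD₅.
Substrate removed = Q·(S₀ − S) = 22800 m³/d × (472 − 8.75) g/m³ = 1.06×10^7 g/d = 10562 kg/d.
Net biomass production P_X = Y_obs × Q·(S₀ − S) = 0.5690 × 10562 = 6010 kg VSS/d.

P_X ≈ 6010 kg VSS/d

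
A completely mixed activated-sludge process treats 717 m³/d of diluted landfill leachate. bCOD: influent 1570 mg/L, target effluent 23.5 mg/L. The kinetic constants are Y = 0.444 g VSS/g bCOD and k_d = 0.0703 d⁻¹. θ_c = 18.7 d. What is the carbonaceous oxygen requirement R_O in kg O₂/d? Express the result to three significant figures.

R_O ≈ 807 kg O₂/d

Correct the yield for decay: Y_obs = Y/(1 + k_d θ_c) = 0.444 / (1 + 0.0703 × 18.7) = 0.444 / 2.315 = 0.1918.
Q·(S₀ − S) = 717 × (1570 − 23.5) × 10⁻³ = 1109 kg/d removed.
P_X = Y_obs·Q·(S₀ − S) = 0.1918 × 1109 = 212.7 kg VSS/d.
R_O = Q·(S₀ − S) − 1.42·P_X = 1109 − 1.42 × 212.7 = 806.8 kg O₂/d.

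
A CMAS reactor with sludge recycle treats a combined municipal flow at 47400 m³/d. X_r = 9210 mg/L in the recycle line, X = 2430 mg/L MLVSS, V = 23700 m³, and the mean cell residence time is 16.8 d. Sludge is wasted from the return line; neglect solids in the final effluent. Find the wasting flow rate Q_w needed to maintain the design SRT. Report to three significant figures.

Q_w ≈ 372 m³/d

θ_c = V·X/(Q_w·X_r) when wasting from the recycle, so Q_w = V·X/(θ_c·X_r) = 23700 × 2430 / (16.8 × 9210) = 372.2 m³/d.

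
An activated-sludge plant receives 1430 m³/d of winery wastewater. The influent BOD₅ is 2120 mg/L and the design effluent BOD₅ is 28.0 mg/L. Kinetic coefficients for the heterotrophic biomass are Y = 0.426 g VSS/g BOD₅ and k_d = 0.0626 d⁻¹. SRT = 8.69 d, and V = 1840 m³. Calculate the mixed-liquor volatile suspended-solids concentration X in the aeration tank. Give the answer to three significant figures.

Solving the biomass balance for X: X = Y Q (S₀−S) θ_c / [V (1+k_d θ_c)] = 0.426 × 1430 × (2120 − 28.0) × 8.69 / [1840 × (1 + 0.0626 × 8.69)] = 3898 mg/L.

X ≈ 3900 mg/L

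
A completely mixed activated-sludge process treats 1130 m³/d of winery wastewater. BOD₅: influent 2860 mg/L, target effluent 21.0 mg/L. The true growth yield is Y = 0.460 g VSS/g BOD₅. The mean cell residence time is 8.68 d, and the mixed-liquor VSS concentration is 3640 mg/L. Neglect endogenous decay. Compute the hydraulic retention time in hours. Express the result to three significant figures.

Biomass mass balance (decay neglected): V·X = Y·Q·(S₀ − S)·θ_c, so V = 0.460 × 1130 × (2860 − 21.0) × 8.68 / 3640 = 3519 m³.
HRT = V/Q = 3519 m³ / 1130 m³·d⁻¹ = 3.114 d × 24 = 74.74 h.

τ ≈ 74.7 h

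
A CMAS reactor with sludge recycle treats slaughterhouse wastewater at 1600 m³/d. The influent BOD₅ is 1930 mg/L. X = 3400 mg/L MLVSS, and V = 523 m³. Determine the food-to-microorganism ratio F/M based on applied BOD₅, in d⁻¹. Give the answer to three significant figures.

F/M ≈ 1.74 d⁻¹

Food-to-microorganism ratio F/M = Q S₀ / (V X) = 1600 × 1930 / (523.0 × 3400) = 1.737 d⁻¹.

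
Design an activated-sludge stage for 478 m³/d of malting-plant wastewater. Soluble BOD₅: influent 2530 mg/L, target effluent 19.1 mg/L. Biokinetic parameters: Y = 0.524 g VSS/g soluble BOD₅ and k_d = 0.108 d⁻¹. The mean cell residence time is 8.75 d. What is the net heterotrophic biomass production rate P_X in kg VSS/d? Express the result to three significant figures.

P_X ≈ 323 kg VSS/d

Observed yield with endogenous decay: Y_obs = Y / (1 + k_d·θ_c) = 0.524 / (1 + 0.108 × 8.75) = 0.524 / 1.945 = 0.2694 g VSS/g soluble BOD₅.
Q·(S₀ − S) = 478 × (2530 − 19.1) × 10⁻³ = 1200 kg/d removed.
So the net sludge growth is P_X = 0.2694 × 1200 = 323.3 kg VSS/d.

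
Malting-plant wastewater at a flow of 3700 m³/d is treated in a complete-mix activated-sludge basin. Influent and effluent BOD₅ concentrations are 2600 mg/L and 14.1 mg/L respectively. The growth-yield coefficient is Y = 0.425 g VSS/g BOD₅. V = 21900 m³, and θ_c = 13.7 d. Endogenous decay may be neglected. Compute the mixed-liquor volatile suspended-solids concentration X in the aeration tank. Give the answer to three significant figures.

Without decay, X = Y Q (S₀−S) θ_c / V = 0.425 × 3700 × (2600 − 14.1) × 13.7 / 21900 = 2544 mg/L.

X ≈ 2540 mg/L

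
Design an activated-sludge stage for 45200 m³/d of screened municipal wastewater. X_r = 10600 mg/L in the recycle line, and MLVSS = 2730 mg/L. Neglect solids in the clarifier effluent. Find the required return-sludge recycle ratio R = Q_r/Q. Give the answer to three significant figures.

R ≈ 0.347

Solids balance on the clarifier gives (1+R)X = R·X_r, so R = X/(X_r − X) = 2730 / (10600 − 2730) = 0.3469.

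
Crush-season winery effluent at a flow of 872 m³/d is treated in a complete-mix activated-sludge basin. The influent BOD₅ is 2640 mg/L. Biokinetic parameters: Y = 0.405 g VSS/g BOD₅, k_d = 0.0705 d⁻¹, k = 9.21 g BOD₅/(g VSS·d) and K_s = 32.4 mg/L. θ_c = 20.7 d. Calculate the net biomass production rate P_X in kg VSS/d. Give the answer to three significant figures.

P_X ≈ 379 kg VSS/d

For a completely mixed reactor with recycle the Lawrence–McCarty relation gives S = K_s·(1 + k_d·θ_c) / [θ_c·(Y·k − k_d) − 1] = 32.4 × (1 + 0.0705 × 20.7) / [20.7 × (0.405 × 9.21 − 0.0705) − 1] = 79.68 / 74.75 = 1.066 mg/L.
The observed yield is Y_obs = Y/(1 + k_d·θ_c) = 0.405 / (1 + 0.0705 × 20.7) = 0.405 / 2.459 = 0.1647 g VSS per g BOD₅ removed.
Substrate removed = Q·(S₀ − S) = 872 m³/d × (2640 − 1.07) g/m³ = 2.3×10^6 g/d = 2301 kg/d.
Biomass produced: P_X = Y_obs·Q·ΔS = 0.1647 × 2301 ≈ 378.9 kg VSS/d.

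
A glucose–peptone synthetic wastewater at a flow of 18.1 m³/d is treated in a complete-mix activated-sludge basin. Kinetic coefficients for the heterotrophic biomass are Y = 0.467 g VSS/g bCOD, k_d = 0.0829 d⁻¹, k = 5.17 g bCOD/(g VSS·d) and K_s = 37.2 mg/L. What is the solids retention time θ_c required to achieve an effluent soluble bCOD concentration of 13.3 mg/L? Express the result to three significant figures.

Specific growth rate at S = 13.3 mg/L: μ = YkS/(K_s+S) = 0.467·5.17·13.3/(37.2+13.3) = 0.6359 d⁻¹.
Then 1/θ_c = μ − k_d = 0.6359 − 0.0829 = 0.5530 d⁻¹, giving θ_c = 1.808 d.

θ_c ≈ 1.81 d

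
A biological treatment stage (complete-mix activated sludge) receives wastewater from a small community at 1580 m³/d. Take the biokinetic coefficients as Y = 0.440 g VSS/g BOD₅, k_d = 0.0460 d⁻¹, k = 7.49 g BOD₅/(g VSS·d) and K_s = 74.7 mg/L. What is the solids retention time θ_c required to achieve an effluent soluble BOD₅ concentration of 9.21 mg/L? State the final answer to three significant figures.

θ_c ≈ 3.17 d

At the target effluent, Y k S/(K_s+S) = 0.440×7.49×9.21/83.91 = 0.3617 d⁻¹.
θ_c = 1/(μ − k_d) = 1/(0.3617 − 0.0460) = 1/0.3157 = 3.167 d.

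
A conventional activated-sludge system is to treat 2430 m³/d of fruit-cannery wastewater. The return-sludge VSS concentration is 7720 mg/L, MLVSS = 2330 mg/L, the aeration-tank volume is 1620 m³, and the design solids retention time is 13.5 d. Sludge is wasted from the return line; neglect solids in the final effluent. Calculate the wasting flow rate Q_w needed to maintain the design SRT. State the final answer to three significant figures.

Wasting from the return line (neglecting effluent solids): Q_w = V·X / (θ_c·X_r) = 1620 × 2330 / (13.5 × 7720) = 36.22 m³/d.

Q_w ≈ 36.2 m³/d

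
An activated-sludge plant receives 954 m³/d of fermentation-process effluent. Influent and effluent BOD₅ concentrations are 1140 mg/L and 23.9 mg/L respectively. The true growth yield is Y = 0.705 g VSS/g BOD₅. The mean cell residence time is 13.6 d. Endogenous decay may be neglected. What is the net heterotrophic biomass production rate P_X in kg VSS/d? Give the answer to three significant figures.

P_X ≈ 751 kg VSS/d

No decay correction is needed, so Y_obs = Y = 0.705.
Mass of BOD₅ removed per day: Q(S₀ − S) = 954 × 1116 g/m³ = 1065 kg/d.
Biomass produced: P_X = Y_obs·Q·ΔS = 0.7050 × 1065 ≈ 750.7 kg VSS/d.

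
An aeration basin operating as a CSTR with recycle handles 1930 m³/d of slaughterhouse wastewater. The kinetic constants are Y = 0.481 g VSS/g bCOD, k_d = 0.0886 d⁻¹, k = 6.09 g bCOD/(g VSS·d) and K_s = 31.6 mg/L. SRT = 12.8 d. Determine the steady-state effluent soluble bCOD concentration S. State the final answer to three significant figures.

S ≈ 1.91 mg/L

From the Monod/SRT balance for a CMAS, S = K_s·(1+k_d θ_c)/[θ_c·(Y k − k_d) − 1] = 31.6 × (1 + 0.0886 × 12.8) / [12.8 × (0.481 × 6.09 − 0.0886) − 1] = 67.44 / 35.36 = 1.907 mg/L.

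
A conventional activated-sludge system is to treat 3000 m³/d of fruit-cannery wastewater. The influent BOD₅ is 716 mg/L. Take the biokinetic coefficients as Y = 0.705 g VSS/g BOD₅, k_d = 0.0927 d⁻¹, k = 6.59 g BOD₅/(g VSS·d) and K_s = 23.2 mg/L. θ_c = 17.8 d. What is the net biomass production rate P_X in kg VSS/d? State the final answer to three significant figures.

P_X ≈ 571 kg VSS/d

From the Monod/SRT balance for a CMAS, S = K_s·(1+k_d θ_c)/[θ_c·(Y k − k_d) − 1] = 23.2 × (1 + 0.0927 × 17.8) / [17.8 × (0.705 × 6.59 − 0.0927) − 1] = 61.48 / 80.05 = 0.7681 mg/L.
Correct the yield for decay: Y_obs = Y/(1 + k_d θ_c) = 0.705 / (1 + 0.0927 × 17.8) = 0.705 / 2.650 = 0.2660.
Substrate removed = Q·(S₀ − S) = 3000 m³/d × (716 − 0.768) g/m³ = 2.15×10^6 g/d = 2146 kg/d.
So the net sludge growth is P_X = 0.2660 × 2146 = 570.8 kg VSS/d.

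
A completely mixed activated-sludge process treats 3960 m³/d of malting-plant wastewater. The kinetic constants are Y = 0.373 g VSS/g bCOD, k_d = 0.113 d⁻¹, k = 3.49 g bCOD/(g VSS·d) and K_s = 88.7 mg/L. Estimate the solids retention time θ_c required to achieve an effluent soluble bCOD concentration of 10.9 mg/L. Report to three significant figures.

At the target effluent, Y k S/(K_s+S) = 0.373×3.49×10.9/99.60 = 0.1425 d⁻¹.
θ_c = 1/(μ − k_d) = 1/(0.1425 − 0.113) = 1/0.02946 = 33.94 d.

θ_c ≈ 33.9 d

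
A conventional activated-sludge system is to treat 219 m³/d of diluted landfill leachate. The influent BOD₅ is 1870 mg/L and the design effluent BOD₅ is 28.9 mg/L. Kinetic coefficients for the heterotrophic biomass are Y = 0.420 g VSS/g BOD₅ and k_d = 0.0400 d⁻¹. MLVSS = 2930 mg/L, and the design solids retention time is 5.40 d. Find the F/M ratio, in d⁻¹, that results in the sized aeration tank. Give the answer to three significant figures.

Steady-state biomass mass balance: V·X·(1 + k_d·θ_c) = Y·Q·(S₀ − S)·θ_c, so V = 0.420 × 219 × (1870 − 28.9) × 5.40 / [2930 × (1 + 0.0400 × 5.40)] = 9.14×10^5 / 3563 = 256.7 m³.
F/M = Q·S₀ / (V·X) = 219 × 1870 / (256.7 × 2930) = 0.5446 g BOD₅·(g VSS·d)⁻¹.

F/M ≈ 0.545 d⁻¹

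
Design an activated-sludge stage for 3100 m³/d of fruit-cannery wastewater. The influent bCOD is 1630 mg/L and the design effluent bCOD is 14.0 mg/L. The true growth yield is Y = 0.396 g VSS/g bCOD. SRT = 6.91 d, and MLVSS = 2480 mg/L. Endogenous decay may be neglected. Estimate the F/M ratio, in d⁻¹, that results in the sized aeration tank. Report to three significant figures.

F/M ≈ 0.369 d⁻¹

Biomass mass balance (decay neglected): V·X = Y·Q·(S₀ − S)·θ_c, so V = 0.396 × 3100 × (1630 − 14.0) × 6.91 / 2480 = 5527 m³.
F/M = applied load / biomass = Q·S₀/(V·X) = 3100 × 1630 / (5527 × 2480) = 0.3686 d⁻¹.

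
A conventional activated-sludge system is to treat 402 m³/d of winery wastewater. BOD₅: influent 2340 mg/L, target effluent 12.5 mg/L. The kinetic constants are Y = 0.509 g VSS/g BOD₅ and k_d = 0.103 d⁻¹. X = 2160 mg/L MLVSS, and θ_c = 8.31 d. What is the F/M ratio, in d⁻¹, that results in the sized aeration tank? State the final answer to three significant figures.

F/M ≈ 0.441 d⁻¹

Steady-state biomass mass balance: V·X·(1 + k_d·θ_c) = Y·Q·(S₀ − S)·θ_c, so V = 0.509 × 402 × (2340 − 12.5) × 8.31 / [2160 × (1 + 0.103 × 8.31)] = 3.96×10^6 / 4009 = 987.2 m³.
F/M = Q·S₀ / (V·X) = 402 × 2340 / (987.2 × 2160) = 0.4411 g BOD₅·(g VSS·d)⁻¹.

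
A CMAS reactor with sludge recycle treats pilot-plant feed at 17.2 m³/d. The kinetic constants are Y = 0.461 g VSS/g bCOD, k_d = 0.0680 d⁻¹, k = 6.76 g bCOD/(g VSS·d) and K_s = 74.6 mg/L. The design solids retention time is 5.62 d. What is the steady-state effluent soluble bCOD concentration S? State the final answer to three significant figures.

For a completely mixed reactor with recycle the Lawrence–McCarty relation gives S = K_s·(1 + k_d·θ_c) / [θ_c·(Y·k − k_d) − 1] = 74.6 × (1 + 0.0680 × 5.62) / [5.62 × (0.461 × 6.76 − 0.0680) − 1] = 103.1 / 16.13 = 6.392 mg/L.

S ≈ 6.39 mg/L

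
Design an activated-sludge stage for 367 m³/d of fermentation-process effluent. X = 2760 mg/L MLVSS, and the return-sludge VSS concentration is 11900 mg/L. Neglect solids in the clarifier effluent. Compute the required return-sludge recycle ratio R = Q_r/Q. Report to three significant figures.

R ≈ 0.302

Solids balance on the clarifier gives (1+R)X = R·X_r, so R = X/(X_r − X) = 2760 / (11900 − 2760) = 0.3020.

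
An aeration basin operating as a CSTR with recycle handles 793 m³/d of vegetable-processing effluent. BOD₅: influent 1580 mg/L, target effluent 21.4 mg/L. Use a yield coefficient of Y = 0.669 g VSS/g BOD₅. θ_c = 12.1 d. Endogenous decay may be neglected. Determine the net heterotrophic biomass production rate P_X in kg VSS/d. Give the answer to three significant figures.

P_X ≈ 827 kg VSS/d

No decay correction is needed, so Y_obs = Y = 0.669.
ΔS = 1580 − 21.4 = 1559 mg/L, so the substrate removal rate is 793 × 1559/1000 = 1236 kg BOD₅/d.
Net biomass production P_X = Y_obs × Q·(S₀ − S) = 0.6690 × 1236 = 826.9 kg VSS/d.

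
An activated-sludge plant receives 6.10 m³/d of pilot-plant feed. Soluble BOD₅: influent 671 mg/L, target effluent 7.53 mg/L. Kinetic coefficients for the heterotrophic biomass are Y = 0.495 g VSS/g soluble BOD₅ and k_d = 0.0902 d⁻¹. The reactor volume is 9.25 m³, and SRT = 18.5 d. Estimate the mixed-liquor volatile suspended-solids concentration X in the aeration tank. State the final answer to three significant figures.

X ≈ 1500 mg/L

X = Y·Q·ΔS·θ_c / [V·(1 + k_d θ_c)] = 0.495 × 6.10 × (671 − 7.53) × 18.5 / [9.25 × (1 + 0.0902 × 18.5)] = 1501 mg/L.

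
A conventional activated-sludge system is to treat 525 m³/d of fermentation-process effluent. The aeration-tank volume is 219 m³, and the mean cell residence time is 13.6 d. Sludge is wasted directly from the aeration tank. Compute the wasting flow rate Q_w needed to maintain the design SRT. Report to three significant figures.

Q_w ≈ 16.1 m³/d

Wasting from the aeration tank: Q_w = V / θ_c = 219.0 / 13.6 = 16.10 m³/d.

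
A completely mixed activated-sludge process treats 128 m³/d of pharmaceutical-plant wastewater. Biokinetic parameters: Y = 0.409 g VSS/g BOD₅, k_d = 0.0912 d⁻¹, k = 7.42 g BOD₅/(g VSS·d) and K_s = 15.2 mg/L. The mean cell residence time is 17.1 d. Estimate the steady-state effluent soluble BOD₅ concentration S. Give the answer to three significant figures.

From the Monod/SRT balance for a CMAS, S = K_s·(1+k_d θ_c)/[θ_c·(Y k − k_d) − 1] = 15.2 × (1 + 0.0912 × 17.1) / [17.1 × (0.409 × 7.42 − 0.0912) − 1] = 38.90 / 49.34 = 0.7886 mg/L.

S ≈ 0.789 mg/L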